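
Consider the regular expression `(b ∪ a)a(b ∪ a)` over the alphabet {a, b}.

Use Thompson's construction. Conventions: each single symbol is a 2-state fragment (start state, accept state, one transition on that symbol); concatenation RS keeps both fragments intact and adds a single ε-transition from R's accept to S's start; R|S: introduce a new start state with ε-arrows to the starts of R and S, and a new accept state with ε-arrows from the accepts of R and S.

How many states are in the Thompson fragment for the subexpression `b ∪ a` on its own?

6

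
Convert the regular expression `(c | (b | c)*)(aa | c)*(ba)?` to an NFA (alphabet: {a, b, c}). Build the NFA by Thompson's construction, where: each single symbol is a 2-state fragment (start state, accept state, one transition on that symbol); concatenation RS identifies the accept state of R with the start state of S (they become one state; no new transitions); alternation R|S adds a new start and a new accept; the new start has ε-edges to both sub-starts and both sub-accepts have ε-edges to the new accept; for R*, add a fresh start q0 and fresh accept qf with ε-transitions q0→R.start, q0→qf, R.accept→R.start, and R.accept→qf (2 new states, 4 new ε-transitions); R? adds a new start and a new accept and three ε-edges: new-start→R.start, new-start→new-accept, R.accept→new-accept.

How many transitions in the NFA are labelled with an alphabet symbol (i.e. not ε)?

Recursing over subexpressions:
Each of the 8 symbol leaves contributes exactly 1 symbol transition.
  b | c : 2 symbol transitions
  (b | c)* : 2 symbol transitions
  c | (b | c)* : 3 symbol transitions
  aa : 2 symbol transitions
  aa | c : 3 symbol transitions
  (aa | c)* : 3 symbol transitions
  ba : 2 symbol transitions
  (ba)? : 2 symbol transitions
  (c | (b | c)*)(aa | c)*(ba)? : 8 symbol transitions

8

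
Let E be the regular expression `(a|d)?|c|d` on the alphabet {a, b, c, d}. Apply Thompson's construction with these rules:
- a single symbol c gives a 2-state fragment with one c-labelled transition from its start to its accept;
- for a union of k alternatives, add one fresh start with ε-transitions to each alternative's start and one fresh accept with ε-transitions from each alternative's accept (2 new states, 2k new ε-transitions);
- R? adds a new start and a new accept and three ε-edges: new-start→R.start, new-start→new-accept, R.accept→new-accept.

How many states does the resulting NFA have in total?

Recursing over subexpressions:
Each of the 4 symbol leaves contributes a 2-state fragment.
  a|d = 6 states
  (a|d)? = 8 states
  (a|d)?|c|d = 14 states

14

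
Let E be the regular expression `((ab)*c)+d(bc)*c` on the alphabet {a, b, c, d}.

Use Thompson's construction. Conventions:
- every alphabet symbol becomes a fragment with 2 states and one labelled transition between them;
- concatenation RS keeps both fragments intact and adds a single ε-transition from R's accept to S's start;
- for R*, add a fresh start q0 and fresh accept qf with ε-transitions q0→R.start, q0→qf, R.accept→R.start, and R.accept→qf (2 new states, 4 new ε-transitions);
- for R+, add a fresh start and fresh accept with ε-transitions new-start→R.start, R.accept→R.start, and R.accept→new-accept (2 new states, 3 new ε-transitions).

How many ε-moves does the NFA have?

By structural recursion:
Each of the 7 symbol leaves contributes 0 ε-transitions.
  ab : 1 ε-transition
  (ab)* : 5 ε-transitions
  (ab)*c : 6 ε-transitions
  ((ab)*c)+ : 9 ε-transitions
  bc : 1 ε-transition
  (bc)* : 5 ε-transitions
  ((ab)*c)+d(bc)*c : 17 ε-transitions

17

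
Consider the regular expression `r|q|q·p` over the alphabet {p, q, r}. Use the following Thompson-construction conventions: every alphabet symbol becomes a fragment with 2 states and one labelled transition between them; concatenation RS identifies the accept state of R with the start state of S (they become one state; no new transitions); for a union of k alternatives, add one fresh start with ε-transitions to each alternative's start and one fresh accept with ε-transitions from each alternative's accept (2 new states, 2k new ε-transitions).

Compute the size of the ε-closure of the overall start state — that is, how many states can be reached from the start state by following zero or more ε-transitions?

Let C(F) = |ε-closure(F.start)| within fragment F, and note whether F accepts ε. Symbol fragments have C = 1 and do not accept ε. Then:
  q·p → C equals the left operand's closure size = 1 (its accept is not ε-reachable, so the closure stops there)
  r|q|q·p → C = 1 + 1 + 1 + 1 = 4 (the new accept is not ε-reachable since no branch accepts ε)

4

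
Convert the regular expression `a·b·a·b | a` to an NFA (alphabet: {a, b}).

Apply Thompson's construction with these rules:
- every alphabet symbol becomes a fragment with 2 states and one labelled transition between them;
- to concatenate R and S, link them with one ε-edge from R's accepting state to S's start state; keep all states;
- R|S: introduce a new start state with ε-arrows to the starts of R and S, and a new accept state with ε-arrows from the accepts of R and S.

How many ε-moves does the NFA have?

Per subexpression:
Each of the 5 symbol leaves contributes 0 ε-transitions.
  a·b·a·b = 3 ε-transitions
  a·b·a·b | a = 7 ε-transitions

7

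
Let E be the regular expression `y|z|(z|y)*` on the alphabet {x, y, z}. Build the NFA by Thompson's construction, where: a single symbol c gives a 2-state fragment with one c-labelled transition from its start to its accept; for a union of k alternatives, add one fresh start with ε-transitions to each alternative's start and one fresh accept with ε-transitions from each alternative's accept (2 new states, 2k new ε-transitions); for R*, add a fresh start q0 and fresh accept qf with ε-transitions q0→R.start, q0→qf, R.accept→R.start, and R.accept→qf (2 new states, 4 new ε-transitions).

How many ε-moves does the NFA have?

Recursing over subexpressions:
Each of the 4 symbol leaves contributes 0 ε-transitions.
  z|y : 4 ε-transitions
  (z|y)* : 8 ε-transitions
  y|z|(z|y)* : 14 ε-transitions

14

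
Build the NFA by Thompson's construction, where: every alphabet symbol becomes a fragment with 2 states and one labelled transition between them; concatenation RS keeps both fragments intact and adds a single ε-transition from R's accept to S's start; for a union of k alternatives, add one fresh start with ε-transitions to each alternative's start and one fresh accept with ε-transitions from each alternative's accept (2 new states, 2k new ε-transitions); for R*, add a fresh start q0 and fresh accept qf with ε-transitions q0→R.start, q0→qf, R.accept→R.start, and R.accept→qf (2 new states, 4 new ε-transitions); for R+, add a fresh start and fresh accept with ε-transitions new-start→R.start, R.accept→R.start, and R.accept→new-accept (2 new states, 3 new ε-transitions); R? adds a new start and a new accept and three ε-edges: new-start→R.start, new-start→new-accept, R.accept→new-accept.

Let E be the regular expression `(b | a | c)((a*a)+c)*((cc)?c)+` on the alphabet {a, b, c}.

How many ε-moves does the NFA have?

29

Per subexpression:
Each of the 9 symbol leaves contributes 0 ε-transitions.
  b | a | c = 6 ε-transitions
  a* = 4 ε-transitions
  a*a = 5 ε-transitions
  (a*a)+ = 8 ε-transitions
  (a*a)+c = 9 ε-transitions
  ((a*a)+c)* = 13 ε-transitions
  cc = 1 ε-transition
  (cc)? = 4 ε-transitions
  (cc)?c = 5 ε-transitions
  ((cc)?c)+ = 8 ε-transitions
  (b | a | c)((a*a)+c)*((cc)?c)+ = 29 ε-transitions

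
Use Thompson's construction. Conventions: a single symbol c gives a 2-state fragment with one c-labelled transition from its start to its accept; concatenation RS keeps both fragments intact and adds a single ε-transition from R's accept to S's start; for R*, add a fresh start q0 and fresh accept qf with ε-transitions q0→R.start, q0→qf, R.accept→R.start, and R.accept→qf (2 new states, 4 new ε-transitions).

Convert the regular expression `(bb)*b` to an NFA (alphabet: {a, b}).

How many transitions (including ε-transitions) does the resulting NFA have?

9

Bottom-up over the parse tree:
Each of the 3 symbol leaves contributes 1 transition (1 symbol, 0 ε).
  bb = 3 transitions (2 symbol, 1 ε)
  (bb)* = 7 transitions (2 symbol, 5 ε)
  (bb)*b = 9 transitions (3 symbol, 6 ε)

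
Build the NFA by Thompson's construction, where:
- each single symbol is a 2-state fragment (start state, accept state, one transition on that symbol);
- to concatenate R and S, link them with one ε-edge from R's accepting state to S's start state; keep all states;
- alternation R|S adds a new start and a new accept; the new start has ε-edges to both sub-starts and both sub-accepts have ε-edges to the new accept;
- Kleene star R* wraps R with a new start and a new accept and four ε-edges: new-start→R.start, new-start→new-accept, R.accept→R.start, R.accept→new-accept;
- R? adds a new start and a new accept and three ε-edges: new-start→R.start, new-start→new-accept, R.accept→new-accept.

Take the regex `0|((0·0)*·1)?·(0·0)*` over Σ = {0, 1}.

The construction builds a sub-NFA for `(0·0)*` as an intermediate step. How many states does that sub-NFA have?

6

Fragment for `(0·0)*`:
Each of the 2 symbol leaves contributes a 2-state fragment.
  0·0 → 4 states
  (0·0)* → 6 states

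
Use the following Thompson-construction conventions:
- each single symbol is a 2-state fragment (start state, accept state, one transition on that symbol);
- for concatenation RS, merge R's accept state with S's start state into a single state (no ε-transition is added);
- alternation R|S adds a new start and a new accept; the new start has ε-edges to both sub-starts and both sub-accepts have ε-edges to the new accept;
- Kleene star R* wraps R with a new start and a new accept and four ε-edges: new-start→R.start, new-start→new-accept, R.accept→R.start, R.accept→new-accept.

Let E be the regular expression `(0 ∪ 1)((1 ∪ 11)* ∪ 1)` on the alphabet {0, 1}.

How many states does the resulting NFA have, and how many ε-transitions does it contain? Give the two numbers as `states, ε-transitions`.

18, 16

By structural recursion:
Each of the 6 symbol leaves contributes 2 states and 0 ε-transitions.
  0 ∪ 1 — 6 states, 4 ε-transitions
  11 — 3 states, 0 ε-transitions
  1 ∪ 11 — 7 states, 4 ε-transitions
  (1 ∪ 11)* — 9 states, 8 ε-transitions
  (1 ∪ 11)* ∪ 1 — 13 states, 12 ε-transitions
  (0 ∪ 1)((1 ∪ 11)* ∪ 1) — 18 states, 16 ε-transitions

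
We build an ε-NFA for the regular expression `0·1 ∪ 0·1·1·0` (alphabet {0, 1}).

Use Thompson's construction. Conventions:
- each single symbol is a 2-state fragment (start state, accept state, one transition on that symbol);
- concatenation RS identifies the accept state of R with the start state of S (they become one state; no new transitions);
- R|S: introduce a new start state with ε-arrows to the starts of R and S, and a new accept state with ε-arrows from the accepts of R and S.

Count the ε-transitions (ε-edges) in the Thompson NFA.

4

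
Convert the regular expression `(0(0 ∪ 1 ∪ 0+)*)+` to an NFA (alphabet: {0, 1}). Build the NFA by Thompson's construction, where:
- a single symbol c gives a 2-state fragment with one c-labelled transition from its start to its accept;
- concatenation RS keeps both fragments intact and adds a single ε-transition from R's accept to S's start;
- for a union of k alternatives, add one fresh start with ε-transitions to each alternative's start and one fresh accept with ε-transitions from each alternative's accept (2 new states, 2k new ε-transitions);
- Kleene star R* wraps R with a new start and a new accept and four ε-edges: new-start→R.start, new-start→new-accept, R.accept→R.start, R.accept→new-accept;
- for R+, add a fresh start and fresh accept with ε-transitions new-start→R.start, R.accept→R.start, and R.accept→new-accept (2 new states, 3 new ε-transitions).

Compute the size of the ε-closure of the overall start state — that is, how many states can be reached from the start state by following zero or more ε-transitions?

2

Let C(F) = |ε-closure(F.start)| within fragment F, and note whether F accepts ε. Symbol fragments have C = 1 and do not accept ε. Then:
  0+ : new start ε-reaches only the body's start; the new accept needs a symbol first: |closure| = 1 + 1 = 2
  0 ∪ 1 ∪ 0+ : new start ε-reaches every alternative's start; none of them accept ε, so the new accept is not reached: |closure| = 1 + 1 + 1 + 2 = 5
  (0 ∪ 1 ∪ 0+)* : |closure| = 1 (new start) + 5 (body) + 1 (new accept) = 7
  0(0 ∪ 1 ∪ 0+)* : same as the first factor's closure: |closure| = 1
  (0(0 ∪ 1 ∪ 0+)*)+ : new start ε-reaches only the body's start; the new accept needs a symbol first: |closure| = 1 + 1 = 2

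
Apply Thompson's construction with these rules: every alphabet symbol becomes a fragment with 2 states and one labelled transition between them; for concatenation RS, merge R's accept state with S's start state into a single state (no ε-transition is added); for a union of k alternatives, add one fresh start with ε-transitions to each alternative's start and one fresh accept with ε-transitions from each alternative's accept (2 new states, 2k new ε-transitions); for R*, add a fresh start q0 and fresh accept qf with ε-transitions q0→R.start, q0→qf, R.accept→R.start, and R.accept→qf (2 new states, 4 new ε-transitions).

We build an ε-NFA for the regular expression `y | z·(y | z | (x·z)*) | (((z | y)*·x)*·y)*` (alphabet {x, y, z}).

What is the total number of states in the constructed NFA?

Per subexpression:
Each of the 10 symbol leaves contributes a 2-state fragment.
  x·z : 3 states
  (x·z)* : 5 states
  y | z | (x·z)* : 11 states
  z·(y | z | (x·z)*) : 12 states
  z | y : 6 states
  (z | y)* : 8 states
  (z | y)*·x : 9 states
  ((z | y)*·x)* : 11 states
  ((z | y)*·x)*·y : 12 states
  (((z | y)*·x)*·y)* : 14 states
  y | z·(y | z | (x·z)*) | (((z | y)*·x)*·y)* : 30 states

30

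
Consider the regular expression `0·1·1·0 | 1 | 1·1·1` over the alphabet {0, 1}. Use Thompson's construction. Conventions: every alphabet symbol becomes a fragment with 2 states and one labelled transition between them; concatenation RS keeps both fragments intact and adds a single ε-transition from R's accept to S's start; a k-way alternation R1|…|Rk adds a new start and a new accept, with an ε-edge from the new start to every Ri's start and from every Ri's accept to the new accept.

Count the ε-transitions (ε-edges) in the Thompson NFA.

Building bottom-up:
Each of the 8 symbol leaves contributes 0 ε-transitions.
  0·1·1·0 — 3 ε-transitions
  1·1·1 — 2 ε-transitions
  0·1·1·0 | 1 | 1·1·1 — 11 ε-transitions

11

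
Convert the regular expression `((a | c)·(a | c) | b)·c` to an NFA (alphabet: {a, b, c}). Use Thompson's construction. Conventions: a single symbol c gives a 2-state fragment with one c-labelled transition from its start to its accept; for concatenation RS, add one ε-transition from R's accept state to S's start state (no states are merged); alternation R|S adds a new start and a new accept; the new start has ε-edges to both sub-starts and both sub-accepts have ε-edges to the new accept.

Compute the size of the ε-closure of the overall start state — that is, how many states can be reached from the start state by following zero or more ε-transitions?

5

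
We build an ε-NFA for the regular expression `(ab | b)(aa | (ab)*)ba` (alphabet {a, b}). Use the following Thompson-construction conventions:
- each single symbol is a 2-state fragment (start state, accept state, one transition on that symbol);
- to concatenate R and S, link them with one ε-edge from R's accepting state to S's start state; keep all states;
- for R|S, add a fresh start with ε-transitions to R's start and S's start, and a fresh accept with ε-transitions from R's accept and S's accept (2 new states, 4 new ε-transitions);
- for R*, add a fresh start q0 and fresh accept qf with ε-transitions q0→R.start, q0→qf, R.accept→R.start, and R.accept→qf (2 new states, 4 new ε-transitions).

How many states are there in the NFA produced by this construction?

24

Recursing over subexpressions:
Each of the 9 symbol leaves contributes a 2-state fragment.
  ab : 4 states
  ab | b : 8 states
  aa : 4 states
  ab : 4 states
  (ab)* : 6 states
  aa | (ab)* : 12 states
  (ab | b)(aa | (ab)*)ba : 24 states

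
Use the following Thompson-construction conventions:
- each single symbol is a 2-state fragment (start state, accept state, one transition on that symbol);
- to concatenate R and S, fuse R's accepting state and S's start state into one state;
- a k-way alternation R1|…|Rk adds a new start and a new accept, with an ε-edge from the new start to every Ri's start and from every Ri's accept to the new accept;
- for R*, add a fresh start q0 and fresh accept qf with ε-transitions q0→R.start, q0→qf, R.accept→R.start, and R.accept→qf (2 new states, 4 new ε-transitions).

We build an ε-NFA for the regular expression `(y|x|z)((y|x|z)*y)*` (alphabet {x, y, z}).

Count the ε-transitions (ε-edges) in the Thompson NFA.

Bottom-up over the parse tree:
Each of the 7 symbol leaves contributes 0 ε-transitions.
  y|x|z → 6 ε-transitions
  y|x|z → 6 ε-transitions
  (y|x|z)* → 10 ε-transitions
  (y|x|z)*y → 10 ε-transitions
  ((y|x|z)*y)* → 14 ε-transitions
  (y|x|z)((y|x|z)*y)* → 20 ε-transitions

20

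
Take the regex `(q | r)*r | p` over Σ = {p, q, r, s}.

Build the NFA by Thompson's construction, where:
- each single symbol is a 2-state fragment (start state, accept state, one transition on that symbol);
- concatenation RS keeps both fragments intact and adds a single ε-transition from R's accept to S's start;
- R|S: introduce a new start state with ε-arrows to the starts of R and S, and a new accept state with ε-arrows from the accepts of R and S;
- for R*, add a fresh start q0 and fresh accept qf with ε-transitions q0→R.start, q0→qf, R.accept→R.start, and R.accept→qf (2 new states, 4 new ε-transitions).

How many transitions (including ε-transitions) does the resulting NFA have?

17

Bottom-up over the parse tree:
Each of the 4 symbol leaves contributes 1 transition (1 symbol, 0 ε).
  q | r — 6 transitions (2 symbol, 4 ε)
  (q | r)* — 10 transitions (2 symbol, 8 ε)
  (q | r)*r — 12 transitions (3 symbol, 9 ε)
  (q | r)*r | p — 17 transitions (4 symbol, 13 ε)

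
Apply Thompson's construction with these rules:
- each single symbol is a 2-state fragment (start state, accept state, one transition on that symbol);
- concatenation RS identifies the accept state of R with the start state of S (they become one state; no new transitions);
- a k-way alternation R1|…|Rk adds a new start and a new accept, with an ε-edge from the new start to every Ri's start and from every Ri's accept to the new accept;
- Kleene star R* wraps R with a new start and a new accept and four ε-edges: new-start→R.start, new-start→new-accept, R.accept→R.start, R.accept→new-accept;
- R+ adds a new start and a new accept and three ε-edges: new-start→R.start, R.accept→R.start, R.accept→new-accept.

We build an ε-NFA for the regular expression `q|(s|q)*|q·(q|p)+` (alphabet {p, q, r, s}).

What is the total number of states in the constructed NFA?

21

Bottom-up over the parse tree:
Each of the 6 symbol leaves contributes a 2-state fragment.
  s|q → 6 states
  (s|q)* → 8 states
  q|p → 6 states
  (q|p)+ → 8 states
  q·(q|p)+ → 9 states
  q|(s|q)*|q·(q|p)+ → 21 states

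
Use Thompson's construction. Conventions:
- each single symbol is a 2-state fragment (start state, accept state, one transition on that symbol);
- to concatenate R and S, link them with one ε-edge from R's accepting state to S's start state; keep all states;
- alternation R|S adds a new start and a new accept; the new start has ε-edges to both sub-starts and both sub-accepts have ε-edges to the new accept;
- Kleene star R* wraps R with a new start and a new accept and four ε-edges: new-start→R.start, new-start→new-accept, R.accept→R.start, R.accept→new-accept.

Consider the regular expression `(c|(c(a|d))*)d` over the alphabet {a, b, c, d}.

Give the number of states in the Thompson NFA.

16

Bottom-up over the parse tree:
Each of the 5 symbol leaves contributes a 2-state fragment.
  a|d : 6 states
  c(a|d) : 8 states
  (c(a|d))* : 10 states
  c|(c(a|d))* : 14 states
  (c|(c(a|d))*)d : 16 states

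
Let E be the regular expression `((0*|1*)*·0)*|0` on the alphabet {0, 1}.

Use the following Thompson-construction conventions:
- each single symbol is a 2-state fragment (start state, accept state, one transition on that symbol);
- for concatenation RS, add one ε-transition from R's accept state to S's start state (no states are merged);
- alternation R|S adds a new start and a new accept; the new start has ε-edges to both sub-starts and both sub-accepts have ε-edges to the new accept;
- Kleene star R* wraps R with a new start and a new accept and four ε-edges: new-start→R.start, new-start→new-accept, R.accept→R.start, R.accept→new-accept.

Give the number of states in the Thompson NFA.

20

By structural recursion:
Each of the 4 symbol leaves contributes a 2-state fragment.
  0* → 4 states
  1* → 4 states
  0*|1* → 10 states
  (0*|1*)* → 12 states
  (0*|1*)*·0 → 14 states
  ((0*|1*)*·0)* → 16 states
  ((0*|1*)*·0)*|0 → 20 states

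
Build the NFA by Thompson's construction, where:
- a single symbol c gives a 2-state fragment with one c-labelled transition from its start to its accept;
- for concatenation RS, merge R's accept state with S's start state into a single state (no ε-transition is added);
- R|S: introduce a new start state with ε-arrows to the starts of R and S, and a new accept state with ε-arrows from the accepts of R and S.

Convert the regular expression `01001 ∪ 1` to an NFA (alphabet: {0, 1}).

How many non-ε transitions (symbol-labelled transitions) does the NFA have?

6

Recursing over subexpressions:
Each of the 6 symbol leaves contributes exactly 1 symbol transition.
  01001 = 5 symbol transitions
  01001 ∪ 1 = 6 symbol transitions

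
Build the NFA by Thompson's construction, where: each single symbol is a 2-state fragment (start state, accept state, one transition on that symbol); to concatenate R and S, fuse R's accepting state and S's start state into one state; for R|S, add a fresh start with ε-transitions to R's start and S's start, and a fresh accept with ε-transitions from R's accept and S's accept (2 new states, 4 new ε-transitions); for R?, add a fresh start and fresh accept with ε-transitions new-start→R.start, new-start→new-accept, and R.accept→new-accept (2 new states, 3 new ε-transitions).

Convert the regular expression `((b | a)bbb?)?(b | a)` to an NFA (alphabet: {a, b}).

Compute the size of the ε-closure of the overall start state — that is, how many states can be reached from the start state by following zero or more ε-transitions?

7

Compute the ε-closure size of each fragment's start state recursively; a symbol fragment's start has no outgoing ε-edge, so its closure is just itself (size 1).
  b | a → new start ε-reaches every alternative's start; none of them accept ε, so the new accept is not reached: |ε-closure| = 1 + 1 + 1 = 3
  b? → new start has ε-edges to the inner start and to the new accept, so |ε-closure| = 2 + 1 = 3
  (b | a)bbb? → same as the first factor's closure: |ε-closure| = 3
  ((b | a)bbb?)? → new start has ε-edges to the inner start and to the new accept, so |ε-closure| = 2 + 3 = 5
  b | a → |ε-closure| = 1 + 1 + 1 = 3 (the new accept is not ε-reachable since no branch accepts ε)
  ((b | a)bbb?)?(b | a) → |ε-closure| = 5 + (3−1) = 7 (closure spills across the concat boundary because the left factor accepts ε)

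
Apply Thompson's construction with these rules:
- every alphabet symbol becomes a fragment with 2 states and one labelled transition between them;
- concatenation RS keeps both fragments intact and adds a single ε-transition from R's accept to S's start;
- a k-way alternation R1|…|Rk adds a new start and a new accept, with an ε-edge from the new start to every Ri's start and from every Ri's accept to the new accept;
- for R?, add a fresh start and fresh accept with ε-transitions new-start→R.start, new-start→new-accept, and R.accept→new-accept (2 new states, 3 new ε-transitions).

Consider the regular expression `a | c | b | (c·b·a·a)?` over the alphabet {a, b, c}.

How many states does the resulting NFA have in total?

By structural recursion:
Each of the 7 symbol leaves contributes a 2-state fragment.
  c·b·a·a → 8 states
  (c·b·a·a)? → 10 states
  a | c | b | (c·b·a·a)? → 18 states

18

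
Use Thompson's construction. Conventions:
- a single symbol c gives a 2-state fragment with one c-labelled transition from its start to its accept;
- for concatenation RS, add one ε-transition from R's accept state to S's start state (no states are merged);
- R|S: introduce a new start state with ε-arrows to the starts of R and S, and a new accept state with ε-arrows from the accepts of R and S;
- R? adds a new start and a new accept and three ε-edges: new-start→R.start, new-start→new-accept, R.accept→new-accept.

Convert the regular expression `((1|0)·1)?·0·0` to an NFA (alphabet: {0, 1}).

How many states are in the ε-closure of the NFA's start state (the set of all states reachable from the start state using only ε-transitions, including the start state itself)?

Let C(F) = |ε-closure(F.start)| within fragment F, and note whether F accepts ε. Symbol fragments have C = 1 and do not accept ε. Then:
  1|0 → new start ε-reaches every alternative's start; none of them accept ε, so the new accept is not reached: C = 1 + 1 + 1 = 3
  (1|0)·1 → C equals the left operand's closure size = 3 (its accept is not ε-reachable, so the closure stops there)
  ((1|0)·1)? → new start has ε-edges to the inner start and to the new accept, so C = 2 + 3 = 5
  ((1|0)·1)?·0·0 → C = 5 + 1 = 6 (closure spills across the concat boundary because the left factor accepts ε)

6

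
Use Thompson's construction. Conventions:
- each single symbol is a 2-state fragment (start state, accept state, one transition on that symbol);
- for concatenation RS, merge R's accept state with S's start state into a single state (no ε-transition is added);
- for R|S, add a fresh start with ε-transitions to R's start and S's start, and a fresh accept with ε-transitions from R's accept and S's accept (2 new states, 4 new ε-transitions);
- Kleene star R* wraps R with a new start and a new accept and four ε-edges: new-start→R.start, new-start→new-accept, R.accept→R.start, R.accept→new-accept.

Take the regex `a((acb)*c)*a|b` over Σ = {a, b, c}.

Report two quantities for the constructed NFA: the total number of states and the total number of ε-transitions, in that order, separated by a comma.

By structural recursion:
Each of the 7 symbol leaves contributes 2 states and 0 ε-transitions.
  acb = 4 states, 0 ε-transitions
  (acb)* = 6 states, 4 ε-transitions
  (acb)*c = 7 states, 4 ε-transitions
  ((acb)*c)* = 9 states, 8 ε-transitions
  a((acb)*c)*a = 11 states, 8 ε-transitions
  a((acb)*c)*a|b = 15 states, 12 ε-transitions

15, 12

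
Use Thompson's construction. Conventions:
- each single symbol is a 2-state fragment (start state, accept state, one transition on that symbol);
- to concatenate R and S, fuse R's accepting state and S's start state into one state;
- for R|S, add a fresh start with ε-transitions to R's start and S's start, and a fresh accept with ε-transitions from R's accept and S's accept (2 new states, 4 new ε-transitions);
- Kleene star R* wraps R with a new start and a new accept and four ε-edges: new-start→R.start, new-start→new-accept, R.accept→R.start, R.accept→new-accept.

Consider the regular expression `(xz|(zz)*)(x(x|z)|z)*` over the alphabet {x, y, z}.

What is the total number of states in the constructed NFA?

22

Per subexpression:
Each of the 8 symbol leaves contributes a 2-state fragment.
  xz : 3 states
  zz : 3 states
  (zz)* : 5 states
  xz|(zz)* : 10 states
  x|z : 6 states
  x(x|z) : 7 states
  x(x|z)|z : 11 states
  (x(x|z)|z)* : 13 states
  (xz|(zz)*)(x(x|z)|z)* : 22 states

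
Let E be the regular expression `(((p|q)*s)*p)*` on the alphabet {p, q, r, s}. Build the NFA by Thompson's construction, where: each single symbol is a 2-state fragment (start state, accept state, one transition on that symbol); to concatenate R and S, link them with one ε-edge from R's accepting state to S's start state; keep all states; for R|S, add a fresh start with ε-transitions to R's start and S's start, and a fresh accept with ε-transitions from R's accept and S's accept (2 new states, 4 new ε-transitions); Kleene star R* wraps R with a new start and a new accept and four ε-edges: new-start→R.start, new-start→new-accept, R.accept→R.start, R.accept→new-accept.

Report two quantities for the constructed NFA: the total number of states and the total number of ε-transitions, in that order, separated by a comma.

Per subexpression:
Each of the 4 symbol leaves contributes 2 states and 0 ε-transitions.
  p|q = 6 states, 4 ε-transitions
  (p|q)* = 8 states, 8 ε-transitions
  (p|q)*s = 10 states, 9 ε-transitions
  ((p|q)*s)* = 12 states, 13 ε-transitions
  ((p|q)*s)*p = 14 states, 14 ε-transitions
  (((p|q)*s)*p)* = 16 states, 18 ε-transitions

16, 18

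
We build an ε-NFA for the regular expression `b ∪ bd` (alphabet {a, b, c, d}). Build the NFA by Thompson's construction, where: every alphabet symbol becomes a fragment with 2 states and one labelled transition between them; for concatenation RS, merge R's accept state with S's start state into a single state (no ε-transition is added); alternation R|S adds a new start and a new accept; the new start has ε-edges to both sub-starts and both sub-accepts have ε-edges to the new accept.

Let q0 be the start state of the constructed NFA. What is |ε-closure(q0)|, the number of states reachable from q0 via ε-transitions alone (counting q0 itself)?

3

Work bottom-up. For each fragment F, track |ε-closure(F.start)| and whether F's accept lies in that closure (i.e. whether F accepts ε). A single-symbol fragment has closure size 1 and does not accept ε.
  bd → C equals the left operand's closure size = 1 (its accept is not ε-reachable, so the closure stops there)
  b ∪ bd → C = 1 + 1 + 1 = 3 (the new accept is not ε-reachable since no branch accepts ε)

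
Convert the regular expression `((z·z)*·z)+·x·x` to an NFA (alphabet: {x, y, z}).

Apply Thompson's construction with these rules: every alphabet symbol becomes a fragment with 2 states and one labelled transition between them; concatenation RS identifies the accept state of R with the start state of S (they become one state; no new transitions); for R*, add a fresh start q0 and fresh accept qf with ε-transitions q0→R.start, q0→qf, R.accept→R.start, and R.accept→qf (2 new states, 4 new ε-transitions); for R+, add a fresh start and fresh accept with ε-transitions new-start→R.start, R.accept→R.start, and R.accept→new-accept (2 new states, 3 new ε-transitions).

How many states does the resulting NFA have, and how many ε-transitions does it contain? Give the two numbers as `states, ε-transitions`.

10, 7

Bottom-up over the parse tree:
Each of the 5 symbol leaves contributes 2 states and 0 ε-transitions.
  z·z — 3 states, 0 ε-transitions
  (z·z)* — 5 states, 4 ε-transitions
  (z·z)*·z — 6 states, 4 ε-transitions
  ((z·z)*·z)+ — 8 states, 7 ε-transitions
  ((z·z)*·z)+·x·x — 10 states, 7 ε-transitions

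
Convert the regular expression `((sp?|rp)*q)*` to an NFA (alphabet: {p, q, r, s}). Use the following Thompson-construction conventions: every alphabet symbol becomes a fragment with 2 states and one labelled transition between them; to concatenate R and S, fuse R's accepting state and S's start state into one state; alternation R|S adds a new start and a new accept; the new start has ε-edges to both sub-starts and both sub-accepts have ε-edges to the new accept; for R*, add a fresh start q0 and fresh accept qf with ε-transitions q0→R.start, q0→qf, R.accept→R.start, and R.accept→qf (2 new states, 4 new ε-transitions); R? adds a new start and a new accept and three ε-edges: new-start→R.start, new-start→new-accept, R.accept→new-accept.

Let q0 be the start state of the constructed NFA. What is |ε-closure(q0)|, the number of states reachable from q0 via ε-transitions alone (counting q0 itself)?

Let C(F) = |ε-closure(F.start)| within fragment F, and note whether F accepts ε. Symbol fragments have C = 1 and do not accept ε. Then:
  p? — |closure| = 1 (new start) + 1 (body) + 1 (new accept, via ε) = 3
  sp? — |closure| equals the left operand's closure size = 1 (its accept is not ε-reachable, so the closure stops there)
  rp — |closure| equals the left operand's closure size = 1 (its accept is not ε-reachable, so the closure stops there)
  sp?|rp — new start ε-reaches every alternative's start; none of them accept ε, so the new accept is not reached: |closure| = 1 + 1 + 1 = 3
  (sp?|rp)* — new start has ε-edges to the inner start and to the new accept, so |closure| = 2 + 3 = 5
  (sp?|rp)*q — the left operand accepts ε, so the closure extends into the next operand (the shared merged state is already counted); |closure| = 5 + (1−1) = 5
  ((sp?|rp)*q)* — the star's fresh start ε-reaches both the body's start and the fresh accept: |closure| = 2 + 5 = 7

7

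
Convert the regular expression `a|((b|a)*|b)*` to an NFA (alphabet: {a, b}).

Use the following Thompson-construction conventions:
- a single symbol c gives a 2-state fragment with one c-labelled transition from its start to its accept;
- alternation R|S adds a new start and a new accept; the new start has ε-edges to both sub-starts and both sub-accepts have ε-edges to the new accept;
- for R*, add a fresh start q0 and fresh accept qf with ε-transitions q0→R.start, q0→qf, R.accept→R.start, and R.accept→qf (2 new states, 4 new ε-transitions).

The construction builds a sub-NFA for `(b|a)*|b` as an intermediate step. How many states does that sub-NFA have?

Fragment for `(b|a)*|b`:
Each of the 3 symbol leaves contributes a 2-state fragment.
  b|a : 6 states
  (b|a)* : 8 states
  (b|a)*|b : 12 states

12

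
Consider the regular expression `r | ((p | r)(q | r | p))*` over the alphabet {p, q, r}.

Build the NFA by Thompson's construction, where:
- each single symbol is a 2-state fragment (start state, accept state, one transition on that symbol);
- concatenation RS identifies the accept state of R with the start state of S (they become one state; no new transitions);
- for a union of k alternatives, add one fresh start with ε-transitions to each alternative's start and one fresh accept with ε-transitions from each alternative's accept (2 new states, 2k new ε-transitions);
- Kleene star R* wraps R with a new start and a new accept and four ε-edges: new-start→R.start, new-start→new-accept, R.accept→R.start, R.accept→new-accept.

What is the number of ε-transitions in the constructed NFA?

18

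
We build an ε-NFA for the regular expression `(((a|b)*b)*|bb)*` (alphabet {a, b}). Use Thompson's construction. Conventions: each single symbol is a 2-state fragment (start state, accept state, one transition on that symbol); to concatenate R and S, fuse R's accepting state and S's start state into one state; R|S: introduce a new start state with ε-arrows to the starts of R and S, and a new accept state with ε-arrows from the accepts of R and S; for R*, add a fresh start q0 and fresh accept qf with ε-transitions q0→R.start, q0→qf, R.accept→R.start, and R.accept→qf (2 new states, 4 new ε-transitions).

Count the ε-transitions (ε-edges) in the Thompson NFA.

By structural recursion:
Each of the 5 symbol leaves contributes 0 ε-transitions.
  a|b : 4 ε-transitions
  (a|b)* : 8 ε-transitions
  (a|b)*b : 8 ε-transitions
  ((a|b)*b)* : 12 ε-transitions
  bb : 0 ε-transitions
  ((a|b)*b)*|bb : 16 ε-transitions
  (((a|b)*b)*|bb)* : 20 ε-transitions

20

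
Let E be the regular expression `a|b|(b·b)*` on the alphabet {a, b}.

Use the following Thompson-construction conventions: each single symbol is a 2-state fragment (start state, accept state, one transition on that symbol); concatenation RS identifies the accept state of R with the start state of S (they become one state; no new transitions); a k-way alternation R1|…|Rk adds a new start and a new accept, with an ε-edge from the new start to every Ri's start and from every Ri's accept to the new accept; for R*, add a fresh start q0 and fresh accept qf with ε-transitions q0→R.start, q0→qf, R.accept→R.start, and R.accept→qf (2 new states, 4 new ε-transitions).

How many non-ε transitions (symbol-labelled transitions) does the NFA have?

Bottom-up over the parse tree:
Each of the 4 symbol leaves contributes exactly 1 symbol transition.
  b·b = 2 symbol transitions
  (b·b)* = 2 symbol transitions
  a|b|(b·b)* = 4 symbol transitions

4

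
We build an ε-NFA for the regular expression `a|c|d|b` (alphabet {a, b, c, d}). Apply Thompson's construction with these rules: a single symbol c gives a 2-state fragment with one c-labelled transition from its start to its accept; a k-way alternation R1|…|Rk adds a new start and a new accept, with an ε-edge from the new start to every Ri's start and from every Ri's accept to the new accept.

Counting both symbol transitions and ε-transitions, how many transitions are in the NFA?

12

Building bottom-up:
Each of the 4 symbol leaves contributes 1 transition (1 symbol, 0 ε).
  a|c|d|b — 12 transitions (4 symbol, 8 ε)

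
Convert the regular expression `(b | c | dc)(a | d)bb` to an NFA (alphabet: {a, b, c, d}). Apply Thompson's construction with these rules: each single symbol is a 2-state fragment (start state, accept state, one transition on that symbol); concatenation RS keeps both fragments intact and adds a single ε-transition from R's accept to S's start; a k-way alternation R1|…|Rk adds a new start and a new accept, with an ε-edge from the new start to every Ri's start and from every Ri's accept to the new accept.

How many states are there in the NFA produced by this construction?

20

Building bottom-up:
Each of the 8 symbol leaves contributes a 2-state fragment.
  dc : 4 states
  b | c | dc : 10 states
  a | d : 6 states
  (b | c | dc)(a | d)bb : 20 states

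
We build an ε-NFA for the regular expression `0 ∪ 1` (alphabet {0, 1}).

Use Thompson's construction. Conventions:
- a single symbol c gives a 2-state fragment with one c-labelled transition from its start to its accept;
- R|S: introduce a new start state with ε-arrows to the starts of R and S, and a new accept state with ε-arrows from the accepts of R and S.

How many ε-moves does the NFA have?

4

Per subexpression:
Each of the 2 symbol leaves contributes 0 ε-transitions.
  0 ∪ 1 : 4 ε-transitions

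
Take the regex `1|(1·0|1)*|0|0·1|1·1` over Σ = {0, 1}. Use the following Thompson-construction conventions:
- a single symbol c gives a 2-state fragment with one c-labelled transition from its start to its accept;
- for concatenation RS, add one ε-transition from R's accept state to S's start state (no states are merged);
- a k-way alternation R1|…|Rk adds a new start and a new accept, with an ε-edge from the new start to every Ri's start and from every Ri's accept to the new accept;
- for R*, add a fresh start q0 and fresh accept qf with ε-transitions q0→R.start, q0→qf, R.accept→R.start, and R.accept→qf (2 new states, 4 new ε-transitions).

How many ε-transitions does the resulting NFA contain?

Per subexpression:
Each of the 9 symbol leaves contributes 0 ε-transitions.
  1·0 — 1 ε-transition
  1·0|1 — 5 ε-transitions
  (1·0|1)* — 9 ε-transitions
  0·1 — 1 ε-transition
  1·1 — 1 ε-transition
  1|(1·0|1)*|0|0·1|1·1 — 21 ε-transitions

21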